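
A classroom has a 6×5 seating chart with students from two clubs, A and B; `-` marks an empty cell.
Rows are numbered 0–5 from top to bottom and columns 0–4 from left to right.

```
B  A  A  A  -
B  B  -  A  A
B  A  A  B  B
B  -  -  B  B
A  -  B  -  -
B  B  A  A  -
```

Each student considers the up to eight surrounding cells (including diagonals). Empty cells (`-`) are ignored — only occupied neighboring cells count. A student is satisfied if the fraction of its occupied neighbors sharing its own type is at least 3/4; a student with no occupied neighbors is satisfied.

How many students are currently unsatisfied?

(0,0)B 2/3 ✗
(0,1)A 1/4 ✗
(0,2)A 3/4 ✓
(0,3)A 3/3 ✓
(1,0)B 3/5 ✗
(1,1)B 3/7 ✗
(1,3)A 4/6 ✗
(1,4)A 2/4 ✗
(2,0)B 3/4 ✓
(2,1)A 1/5 ✗
(2,2)A 2/5 ✗
(2,3)B 3/6 ✗
(2,4)B 3/5 ✗
(3,0)B 1/3 ✗
(3,3)B 4/5 ✓
(3,4)B 3/3 ✓
(4,0)A 0/3 ✗
(4,2)B 2/4 ✗
(5,0)B 1/2 ✗
(5,1)B 2/4 ✗
(5,2)A 1/3 ✗
(5,3)A 1/2 ✗
Unsatisfied: (0,0), (0,1), (1,0), (1,1), (1,3), (1,4), (2,1), (2,2), (2,3), (2,4), (3,0), (4,0), (4,2), (5,0), (5,1), (5,2), (5,3) — 17 in total.

17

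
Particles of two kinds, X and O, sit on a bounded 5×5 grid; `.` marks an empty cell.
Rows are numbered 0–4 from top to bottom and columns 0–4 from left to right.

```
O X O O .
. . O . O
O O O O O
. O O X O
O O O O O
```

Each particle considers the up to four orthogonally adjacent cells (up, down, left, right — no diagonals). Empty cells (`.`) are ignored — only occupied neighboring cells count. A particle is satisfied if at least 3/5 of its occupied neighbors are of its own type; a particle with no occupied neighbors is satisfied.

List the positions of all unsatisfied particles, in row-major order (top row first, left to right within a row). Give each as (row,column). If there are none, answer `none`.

(0,0)O 0/1 unhappy
(0,1)X 0/2 unhappy
(0,2)O 2/3 ok
(0,3)O 1/1 ok
(1,2)O 2/2 ok
(1,4)O 1/1 ok
(2,0)O 1/1 ok
(2,1)O 3/3 ok
(2,2)O 4/4 ok
(2,3)O 2/3 ok
(2,4)O 3/3 ok
(3,1)O 3/3 ok
(3,2)O 3/4 ok
(3,3)X 0/4 unhappy
(3,4)O 2/3 ok
(4,0)O 1/1 ok
(4,1)O 3/3 ok
(4,2)O 3/3 ok
(4,3)O 2/3 ok
(4,4)O 2/2 ok

(0,0), (0,1), (3,3)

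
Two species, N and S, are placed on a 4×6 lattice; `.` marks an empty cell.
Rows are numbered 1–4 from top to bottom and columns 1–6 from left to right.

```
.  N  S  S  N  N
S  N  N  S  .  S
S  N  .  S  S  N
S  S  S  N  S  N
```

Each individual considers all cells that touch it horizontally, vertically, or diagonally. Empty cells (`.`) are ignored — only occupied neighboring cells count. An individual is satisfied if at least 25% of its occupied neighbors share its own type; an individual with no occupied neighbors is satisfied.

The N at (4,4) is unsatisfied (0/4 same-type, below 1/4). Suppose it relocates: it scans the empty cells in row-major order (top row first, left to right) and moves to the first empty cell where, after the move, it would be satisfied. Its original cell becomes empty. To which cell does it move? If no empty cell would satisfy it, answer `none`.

(1,1)

Vacating (4,4). Empty cells in order:
  (1,1): 2/3 same-type → satisfied — stop here.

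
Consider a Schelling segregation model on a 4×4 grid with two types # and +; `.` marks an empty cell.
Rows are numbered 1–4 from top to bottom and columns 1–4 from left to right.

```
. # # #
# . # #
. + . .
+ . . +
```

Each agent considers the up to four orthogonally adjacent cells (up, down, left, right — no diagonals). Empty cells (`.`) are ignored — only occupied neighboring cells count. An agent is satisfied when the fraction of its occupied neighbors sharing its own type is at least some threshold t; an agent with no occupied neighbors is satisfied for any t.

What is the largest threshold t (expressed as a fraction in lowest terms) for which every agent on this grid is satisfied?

1/1

(1,2)# 1/1
(1,3)# 3/3
(1,4)# 2/2
(2,1)# — no occupied neighbors
(2,3)# 2/2
(2,4)# 2/2
(3,2)+ — no occupied neighbors
(4,1)+ — no occupied neighbors
(4,4)+ — no occupied neighbors
The smallest same-type fraction is 1/1 at (1,2), which reduces to 1/1. Any threshold above that leaves this agent unsatisfied.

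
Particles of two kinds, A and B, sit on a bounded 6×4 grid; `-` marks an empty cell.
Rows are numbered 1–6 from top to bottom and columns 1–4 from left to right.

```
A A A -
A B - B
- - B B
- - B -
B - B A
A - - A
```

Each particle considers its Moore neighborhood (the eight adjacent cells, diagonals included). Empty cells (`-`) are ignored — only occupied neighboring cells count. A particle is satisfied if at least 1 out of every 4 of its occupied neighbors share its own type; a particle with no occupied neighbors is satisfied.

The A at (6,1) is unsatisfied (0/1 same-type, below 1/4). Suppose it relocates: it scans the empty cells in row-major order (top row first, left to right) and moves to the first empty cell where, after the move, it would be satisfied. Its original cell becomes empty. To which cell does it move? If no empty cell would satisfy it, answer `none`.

Vacating (6,1). Empty cells in order:
  (1,4): 1/2 same-type → satisfied — stop here.

(1,4)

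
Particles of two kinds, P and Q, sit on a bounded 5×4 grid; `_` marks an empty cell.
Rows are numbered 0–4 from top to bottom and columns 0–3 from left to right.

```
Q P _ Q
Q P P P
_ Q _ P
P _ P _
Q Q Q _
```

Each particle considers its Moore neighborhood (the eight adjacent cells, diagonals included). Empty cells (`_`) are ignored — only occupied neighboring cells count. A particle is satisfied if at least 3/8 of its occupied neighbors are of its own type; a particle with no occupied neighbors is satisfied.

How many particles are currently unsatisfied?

5

Row 0: (0,0)Q 1/3 not · (0,1)P 2/4 satisfied · (0,3)Q 0/2 not
Row 1: (1,0)Q 2/4 satisfied · (1,1)P 2/5 satisfied · (1,2)P 4/6 satisfied · (1,3)P 2/3 satisfied
Row 2: (2,1)Q 1/5 not · (2,3)P 3/3 satisfied
Row 3: (3,0)P 0/3 not · (3,2)P 1/4 not
Row 4: (4,0)Q 1/2 satisfied · (4,1)Q 2/4 satisfied · (4,2)Q 1/2 satisfied
Unsatisfied: (0,0), (0,3), (2,1), (3,0), (3,2) — 5 in total.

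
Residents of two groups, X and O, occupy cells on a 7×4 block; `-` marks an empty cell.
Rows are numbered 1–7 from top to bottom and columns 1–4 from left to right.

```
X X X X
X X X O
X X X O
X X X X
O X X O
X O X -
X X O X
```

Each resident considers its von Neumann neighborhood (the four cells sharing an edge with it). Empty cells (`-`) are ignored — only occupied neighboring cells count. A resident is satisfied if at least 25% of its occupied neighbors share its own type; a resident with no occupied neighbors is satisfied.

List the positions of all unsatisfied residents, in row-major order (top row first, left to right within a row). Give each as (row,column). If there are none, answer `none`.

(1,1)X 2/2 ok
(1,2)X 3/3 ok
(1,3)X 3/3 ok
(1,4)X 1/2 ok
(2,1)X 3/3 ok
(2,2)X 4/4 ok
(2,3)X 3/4 ok
(2,4)O 1/3 ok
(3,1)X 3/3 ok
(3,2)X 4/4 ok
(3,3)X 3/4 ok
(3,4)O 1/3 ok
(4,1)X 2/3 ok
(4,2)X 4/4 ok
(4,3)X 4/4 ok
(4,4)X 1/3 ok
(5,1)O 0/3 unhappy
(5,2)X 2/4 ok
(5,3)X 3/4 ok
(5,4)O 0/2 unhappy
(6,1)X 1/3 ok
(6,2)O 0/4 unhappy
(6,3)X 1/3 ok
(7,1)X 2/2 ok
(7,2)X 1/3 ok
(7,3)O 0/3 unhappy
(7,4)X 0/1 unhappy

(5,1), (5,4), (6,2), (7,3), (7,4)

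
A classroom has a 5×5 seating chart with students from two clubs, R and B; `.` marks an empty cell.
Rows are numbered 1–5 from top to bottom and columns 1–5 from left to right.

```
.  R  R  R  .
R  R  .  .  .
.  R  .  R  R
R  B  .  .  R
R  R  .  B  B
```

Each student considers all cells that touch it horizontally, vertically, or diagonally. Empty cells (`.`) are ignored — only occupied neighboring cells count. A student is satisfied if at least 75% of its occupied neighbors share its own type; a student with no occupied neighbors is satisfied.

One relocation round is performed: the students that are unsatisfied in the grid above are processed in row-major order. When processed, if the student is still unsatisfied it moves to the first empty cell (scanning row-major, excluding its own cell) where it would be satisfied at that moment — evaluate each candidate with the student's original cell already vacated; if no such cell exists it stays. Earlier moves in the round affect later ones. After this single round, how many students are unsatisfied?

2

Initially unsatisfied (in order): (4,2), (4,5), (5,1), (5,2), (5,4), (5,5).
  (4,2): no empty cell satisfies it; stays.
  (4,5) → (1,1).
  (5,1) → (1,5).
  (5,2) → (2,3).
  (5,4): now satisfied by earlier moves; stays.
  (5,5): now satisfied by earlier moves; stays.
Resulting grid:
R R R R R
R R R . .
. R . R R
R B . . .
. . . B B
Unsatisfied now: (4,1), (4,2).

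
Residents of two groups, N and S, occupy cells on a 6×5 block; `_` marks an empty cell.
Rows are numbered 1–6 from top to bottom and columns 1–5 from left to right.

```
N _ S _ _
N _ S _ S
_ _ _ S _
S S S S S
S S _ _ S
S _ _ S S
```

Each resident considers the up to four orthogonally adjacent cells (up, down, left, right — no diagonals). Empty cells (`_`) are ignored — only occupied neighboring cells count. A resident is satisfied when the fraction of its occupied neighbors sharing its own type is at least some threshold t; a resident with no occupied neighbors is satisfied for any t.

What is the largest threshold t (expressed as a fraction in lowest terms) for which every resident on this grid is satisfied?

1/1

Row 1: (1,1)N 1/1 · (1,3)S 1/1
Row 2: (2,1)N 1/1 · (2,3)S 1/1 · (2,5)S — no occupied neighbors
Row 3: (3,4)S 1/1
Row 4: (4,1)S 2/2 · (4,2)S 3/3 · (4,3)S 2/2 · (4,4)S 3/3 · (4,5)S 2/2
Row 5: (5,1)S 3/3 · (5,2)S 2/2 · (5,5)S 2/2
Row 6: (6,1)S 1/1 · (6,4)S 1/1 · (6,5)S 2/2
The smallest same-type fraction is 1/1 at (1,1), which reduces to 1/1. Any threshold above that leaves this resident unsatisfied.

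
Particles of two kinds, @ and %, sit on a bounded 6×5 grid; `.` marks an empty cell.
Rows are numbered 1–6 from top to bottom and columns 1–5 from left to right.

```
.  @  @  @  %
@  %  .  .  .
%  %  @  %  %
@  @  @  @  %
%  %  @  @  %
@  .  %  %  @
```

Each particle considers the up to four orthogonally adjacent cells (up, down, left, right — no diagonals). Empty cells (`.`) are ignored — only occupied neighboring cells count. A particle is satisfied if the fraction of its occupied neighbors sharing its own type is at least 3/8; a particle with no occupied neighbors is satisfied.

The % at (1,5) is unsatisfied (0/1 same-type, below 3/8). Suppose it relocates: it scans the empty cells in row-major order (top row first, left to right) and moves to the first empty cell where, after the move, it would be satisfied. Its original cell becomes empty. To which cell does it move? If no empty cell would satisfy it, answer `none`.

(2,4)

Vacating (1,5). Empty cells in order:
  (1,1): 0/2 same-type → still unsatisfied.
  (2,3): 1/3 same-type → still unsatisfied.
  (2,4): 1/2 same-type → satisfied — stop here.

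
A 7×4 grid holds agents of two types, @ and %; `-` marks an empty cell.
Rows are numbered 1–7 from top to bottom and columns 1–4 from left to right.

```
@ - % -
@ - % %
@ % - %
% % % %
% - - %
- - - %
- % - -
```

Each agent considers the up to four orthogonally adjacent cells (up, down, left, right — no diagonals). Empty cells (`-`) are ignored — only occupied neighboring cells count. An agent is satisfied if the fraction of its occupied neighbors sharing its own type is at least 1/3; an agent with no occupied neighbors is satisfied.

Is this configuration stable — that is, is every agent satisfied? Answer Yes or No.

Row 1: (1,1)@ 1/1 satisfied · (1,3)% 1/1 satisfied
Row 2: (2,1)@ 2/2 satisfied · (2,3)% 2/2 satisfied · (2,4)% 2/2 satisfied
Row 3: (3,1)@ 1/3 satisfied · (3,2)% 1/2 satisfied · (3,4)% 2/2 satisfied
Row 4: (4,1)% 2/3 satisfied · (4,2)% 3/3 satisfied · (4,3)% 2/2 satisfied · (4,4)% 3/3 satisfied
Row 5: (5,1)% 1/1 satisfied · (5,4)% 2/2 satisfied
Row 6: (6,4)% 1/1 satisfied
Row 7: (7,2)% 0/0 satisfied
All meet the threshold, so the configuration is stable.

Yes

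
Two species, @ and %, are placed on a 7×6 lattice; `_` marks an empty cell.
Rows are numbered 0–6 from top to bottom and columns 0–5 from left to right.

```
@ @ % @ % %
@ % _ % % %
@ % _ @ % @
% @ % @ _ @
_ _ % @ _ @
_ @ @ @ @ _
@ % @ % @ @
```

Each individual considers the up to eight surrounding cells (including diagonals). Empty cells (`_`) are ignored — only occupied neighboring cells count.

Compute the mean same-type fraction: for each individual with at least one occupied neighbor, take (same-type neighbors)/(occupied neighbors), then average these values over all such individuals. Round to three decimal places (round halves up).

0.517

Row 0: (0,0)@ 2/3 · (0,1)@ 2/4 · (0,2)% 2/4 · (0,3)@ 0/4 · (0,4)% 4/5 · (0,5)% 3/3
Row 1: (1,0)@ 3/5 · (1,1)% 2/6 · (1,3)% 4/6 · (1,4)% 5/8 · (1,5)% 4/5
Row 2: (2,0)@ 2/5 · (2,1)% 3/6 · (2,3)@ 1/5 · (2,4)% 3/7 · (2,5)@ 1/4
Row 3: (3,0)% 1/3 · (3,1)@ 1/5 · (3,2)% 2/6 · (3,3)@ 2/5 · (3,5)@ 2/3
Row 4: (4,2)% 1/7 · (4,3)@ 4/6 · (4,5)@ 2/2
Row 5: (5,1)@ 3/5 · (5,2)@ 4/7 · (5,3)@ 5/7 · (5,4)@ 5/6
Row 6: (6,0)@ 1/2 · (6,1)% 0/4 · (6,2)@ 3/5 · (6,3)% 0/5 · (6,4)@ 3/4 · (6,5)@ 2/2
Sum over 34 individuals: 2/3 + 2/4 + 2/4 + 0/4 + 4/5 + 3/3 + 3/5 + 2/6 + 4/6 + 5/8 + 4/5 + 2/5 + 3/6 + 1/5 + 3/7 + 1/4 + 1/3 + 1/5 + 2/6 + 2/5 + 2/3 + 1/7 + 4/6 + 2/2 + 3/5 + 4/7 + 5/7 + 5/6 + 1/2 + 0/4 + 3/5 + 0/5 + 3/4 + 2/2 = 4923/280; mean = 4923/280 ÷ 34 = 4923/9520 = 0.517121… → 0.517.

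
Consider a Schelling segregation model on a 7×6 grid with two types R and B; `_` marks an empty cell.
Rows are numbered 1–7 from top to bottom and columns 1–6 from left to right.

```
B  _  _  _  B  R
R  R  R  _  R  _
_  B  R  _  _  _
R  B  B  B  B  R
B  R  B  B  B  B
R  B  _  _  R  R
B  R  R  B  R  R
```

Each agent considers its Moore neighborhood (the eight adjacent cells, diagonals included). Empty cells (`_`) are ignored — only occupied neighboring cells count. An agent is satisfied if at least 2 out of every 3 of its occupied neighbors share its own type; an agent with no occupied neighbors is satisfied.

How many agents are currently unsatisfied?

(1,1)B 0/2 ✗
(1,5)B 0/2 ✗
(1,6)R 1/2 ✗
(2,1)R 1/3 ✗
(2,2)R 3/5 ✗
(2,3)R 2/3 ✓
(2,5)R 1/2 ✗
(3,2)B 2/7 ✗
(3,3)R 2/6 ✗
(4,1)R 1/4 ✗
(4,2)B 4/7 ✗
(4,3)B 5/7 ✓
(4,4)B 5/6 ✓
(4,5)B 4/5 ✓
(4,6)R 0/3 ✗
(5,1)B 2/5 ✗
(5,2)R 2/7 ✗
(5,3)B 5/6 ✓
(5,4)B 5/6 ✓
(5,5)B 4/7 ✗
(5,6)B 2/5 ✗
(6,1)R 2/5 ✗
(6,2)B 3/7 ✗
(6,5)R 3/7 ✗
(6,6)R 3/5 ✗
(7,1)B 1/3 ✗
(7,2)R 2/4 ✗
(7,3)R 1/3 ✗
(7,4)B 0/3 ✗
(7,5)R 3/4 ✓
(7,6)R 3/3 ✓
Unsatisfied: (1,1), (1,5), (1,6), (2,1), (2,2), (2,5), (3,2), (3,3), (4,1), (4,2), (4,6), (5,1), (5,2), (5,5), (5,6), (6,1), (6,2), (6,5), (6,6), (7,1), (7,2), (7,3), (7,4) — 23 in total.

23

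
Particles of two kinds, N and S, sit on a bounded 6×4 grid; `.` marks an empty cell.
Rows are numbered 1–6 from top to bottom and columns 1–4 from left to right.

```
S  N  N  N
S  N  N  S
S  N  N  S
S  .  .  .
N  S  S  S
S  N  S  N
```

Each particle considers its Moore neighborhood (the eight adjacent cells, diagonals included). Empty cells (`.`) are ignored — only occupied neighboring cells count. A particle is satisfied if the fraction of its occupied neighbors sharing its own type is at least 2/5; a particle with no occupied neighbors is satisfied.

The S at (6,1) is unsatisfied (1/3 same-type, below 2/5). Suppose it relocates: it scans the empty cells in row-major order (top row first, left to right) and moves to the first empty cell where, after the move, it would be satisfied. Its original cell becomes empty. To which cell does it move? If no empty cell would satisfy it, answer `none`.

Vacating (6,1). Empty cells in order:
  (4,2): 4/7 same-type → satisfied — stop here.

(4,2)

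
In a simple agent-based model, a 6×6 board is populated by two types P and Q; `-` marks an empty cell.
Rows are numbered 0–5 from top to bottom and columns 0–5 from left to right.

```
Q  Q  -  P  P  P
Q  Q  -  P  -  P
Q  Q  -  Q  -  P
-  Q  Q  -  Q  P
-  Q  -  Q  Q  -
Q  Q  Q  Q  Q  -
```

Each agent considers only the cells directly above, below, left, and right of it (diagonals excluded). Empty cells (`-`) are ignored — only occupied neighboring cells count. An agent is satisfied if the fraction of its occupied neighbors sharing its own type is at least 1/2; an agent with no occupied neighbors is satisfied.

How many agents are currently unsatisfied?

1

(0,0)Q 2/2 ok
(0,1)Q 2/2 ok
(0,3)P 2/2 ok
(0,4)P 2/2 ok
(0,5)P 2/2 ok
(1,0)Q 3/3 ok
(1,1)Q 3/3 ok
(1,3)P 1/2 ok
(1,5)P 2/2 ok
(2,0)Q 2/2 ok
(2,1)Q 3/3 ok
(2,3)Q 0/1 unhappy
(2,5)P 2/2 ok
(3,1)Q 3/3 ok
(3,2)Q 1/1 ok
(3,4)Q 1/2 ok
(3,5)P 1/2 ok
(4,1)Q 2/2 ok
(4,3)Q 2/2 ok
(4,4)Q 3/3 ok
(5,0)Q 1/1 ok
(5,1)Q 3/3 ok
(5,2)Q 2/2 ok
(5,3)Q 3/3 ok
(5,4)Q 2/2 ok
Unsatisfied: (2,3) — 1 in total.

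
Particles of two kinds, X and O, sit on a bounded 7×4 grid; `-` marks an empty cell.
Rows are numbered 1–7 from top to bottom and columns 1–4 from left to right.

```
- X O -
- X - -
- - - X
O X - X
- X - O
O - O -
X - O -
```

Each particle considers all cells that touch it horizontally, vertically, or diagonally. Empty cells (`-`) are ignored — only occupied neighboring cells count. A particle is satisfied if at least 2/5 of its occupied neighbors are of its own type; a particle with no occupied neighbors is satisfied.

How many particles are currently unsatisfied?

Row 1: (1,2)X 1/2 satisfied · (1,3)O 0/2 not
Row 2: (2,2)X 1/2 satisfied
Row 3: (3,4)X 1/1 satisfied
Row 4: (4,1)O 0/2 not · (4,2)X 1/2 satisfied · (4,4)X 1/2 satisfied
Row 5: (5,2)X 1/4 not · (5,4)O 1/2 satisfied
Row 6: (6,1)O 0/2 not · (6,3)O 2/3 satisfied
Row 7: (7,1)X 0/1 not · (7,3)O 1/1 satisfied
Unsatisfied: (1,3), (4,1), (5,2), (6,1), (7,1) — 5 in total.

5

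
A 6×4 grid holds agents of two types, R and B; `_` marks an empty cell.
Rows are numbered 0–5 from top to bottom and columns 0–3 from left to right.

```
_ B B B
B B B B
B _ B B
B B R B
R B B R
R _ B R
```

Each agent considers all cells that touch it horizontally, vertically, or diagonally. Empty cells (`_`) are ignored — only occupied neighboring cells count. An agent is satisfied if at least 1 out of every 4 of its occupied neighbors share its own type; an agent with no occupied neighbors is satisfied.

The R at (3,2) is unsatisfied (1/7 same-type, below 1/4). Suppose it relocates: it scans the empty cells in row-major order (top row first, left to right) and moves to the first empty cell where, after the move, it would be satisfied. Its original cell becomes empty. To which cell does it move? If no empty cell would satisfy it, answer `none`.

(5,1)

Vacating (3,2). Empty cells in order:
  (0,0): 0/3 same-type → still unsatisfied.
  (2,1): 0/7 same-type → still unsatisfied.
  (5,1): 2/5 same-type → satisfied — stop here.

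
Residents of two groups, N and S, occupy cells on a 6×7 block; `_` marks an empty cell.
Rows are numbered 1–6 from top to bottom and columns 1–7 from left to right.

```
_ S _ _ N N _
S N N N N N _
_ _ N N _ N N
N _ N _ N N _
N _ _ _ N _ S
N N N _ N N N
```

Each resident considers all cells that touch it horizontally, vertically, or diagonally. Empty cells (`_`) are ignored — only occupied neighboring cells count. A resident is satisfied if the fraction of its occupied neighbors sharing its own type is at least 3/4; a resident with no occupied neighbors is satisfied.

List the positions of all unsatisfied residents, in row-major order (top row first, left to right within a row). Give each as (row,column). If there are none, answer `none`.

(1,2)S 1/3 ✗
(1,5)N 4/4 ✓
(1,6)N 3/3 ✓
(2,1)S 1/2 ✗
(2,2)N 2/4 ✗
(2,3)N 4/5 ✓
(2,4)N 5/5 ✓
(2,5)N 6/6 ✓
(2,6)N 5/5 ✓
(3,3)N 5/5 ✓
(3,4)N 6/6 ✓
(3,6)N 5/5 ✓
(3,7)N 3/3 ✓
(4,1)N 1/1 ✓
(4,3)N 2/2 ✓
(4,5)N 4/4 ✓
(4,6)N 4/5 ✓
(5,1)N 3/3 ✓
(5,5)N 4/4 ✓
(5,7)S 0/3 ✗
(6,1)N 2/2 ✓
(6,2)N 3/3 ✓
(6,3)N 1/1 ✓
(6,5)N 2/2 ✓
(6,6)N 3/4 ✓
(6,7)N 1/2 ✗

(1,2), (2,1), (2,2), (5,7), (6,7)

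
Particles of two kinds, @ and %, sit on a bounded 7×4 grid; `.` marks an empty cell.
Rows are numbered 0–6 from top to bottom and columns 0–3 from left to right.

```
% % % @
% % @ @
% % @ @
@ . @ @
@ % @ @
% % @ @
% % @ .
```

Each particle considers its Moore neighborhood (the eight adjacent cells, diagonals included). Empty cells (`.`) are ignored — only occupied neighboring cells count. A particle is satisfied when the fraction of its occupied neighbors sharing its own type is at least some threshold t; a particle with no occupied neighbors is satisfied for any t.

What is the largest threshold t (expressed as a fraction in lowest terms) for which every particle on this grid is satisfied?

1/4

(0,0)% 3/3
(0,1)% 4/5
(0,2)% 2/5
(0,3)@ 2/3
(1,0)% 5/5
(1,1)% 6/8
(1,2)@ 4/8
(1,3)@ 4/5
(2,0)% 3/4
(2,1)% 3/7
(2,2)@ 5/7
(2,3)@ 5/5
(3,0)@ 1/4
(3,2)@ 5/7
(3,3)@ 5/5
(4,0)@ 1/4
(4,1)% 2/7
(4,2)@ 5/7
(4,3)@ 5/5
(5,0)% 4/5
(5,1)% 4/8
(5,2)@ 4/7
(5,3)@ 4/4
(6,0)% 3/3
(6,1)% 3/5
(6,2)@ 2/4
The smallest same-type fraction is 1/4 at (3,0), which reduces to 1/4. Any threshold above that leaves this particle unsatisfied.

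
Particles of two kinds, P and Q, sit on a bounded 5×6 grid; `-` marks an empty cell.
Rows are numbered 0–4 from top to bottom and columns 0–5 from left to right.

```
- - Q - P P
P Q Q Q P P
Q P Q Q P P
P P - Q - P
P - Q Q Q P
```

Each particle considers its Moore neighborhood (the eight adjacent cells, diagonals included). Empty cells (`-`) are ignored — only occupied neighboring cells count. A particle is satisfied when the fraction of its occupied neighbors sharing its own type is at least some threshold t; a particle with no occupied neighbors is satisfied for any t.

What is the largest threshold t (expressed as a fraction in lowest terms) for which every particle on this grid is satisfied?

1/5

Row 0: (0,2)Q 3/3 · (0,4)P 3/4 · (0,5)P 3/3
Row 1: (1,0)P 1/3 · (1,1)Q 4/6 · (1,2)Q 5/6 · (1,3)Q 4/7 · (1,4)P 5/7 · (1,5)P 5/5
Row 2: (2,0)Q 1/5 · (2,1)P 3/7 · (2,2)Q 5/7 · (2,3)Q 4/6 · (2,4)P 4/7 · (2,5)P 4/4
Row 3: (3,0)P 3/4 · (3,1)P 3/6 · (3,3)Q 5/6 · (3,5)P 3/4
Row 4: (4,0)P 2/2 · (4,2)Q 2/3 · (4,3)Q 3/3 · (4,4)Q 2/4 · (4,5)P 1/2
The smallest same-type fraction is 1/5 at (2,0), which reduces to 1/5. Any threshold above that leaves this particle unsatisfied.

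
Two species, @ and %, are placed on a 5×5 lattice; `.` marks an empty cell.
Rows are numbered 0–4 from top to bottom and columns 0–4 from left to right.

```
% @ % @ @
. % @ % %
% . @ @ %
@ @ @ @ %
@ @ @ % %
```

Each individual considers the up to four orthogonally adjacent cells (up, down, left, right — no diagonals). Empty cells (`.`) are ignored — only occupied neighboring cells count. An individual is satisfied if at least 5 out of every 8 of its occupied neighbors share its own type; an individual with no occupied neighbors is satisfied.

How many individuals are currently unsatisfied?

12

Row 0: (0,0)% 0/1 not · (0,1)@ 0/3 not · (0,2)% 0/3 not · (0,3)@ 1/3 not · (0,4)@ 1/2 not
Row 1: (1,1)% 0/2 not · (1,2)@ 1/4 not · (1,3)% 1/4 not · (1,4)% 2/3 satisfied
Row 2: (2,0)% 0/1 not · (2,2)@ 3/3 satisfied · (2,3)@ 2/4 not · (2,4)% 2/3 satisfied
Row 3: (3,0)@ 2/3 satisfied · (3,1)@ 3/3 satisfied · (3,2)@ 4/4 satisfied · (3,3)@ 2/4 not · (3,4)% 2/3 satisfied
Row 4: (4,0)@ 2/2 satisfied · (4,1)@ 3/3 satisfied · (4,2)@ 2/3 satisfied · (4,3)% 1/3 not · (4,4)% 2/2 satisfied
Unsatisfied: (0,0), (0,1), (0,2), (0,3), (0,4), (1,1), (1,2), (1,3), (2,0), (2,3), (3,3), (4,3) — 12 in total.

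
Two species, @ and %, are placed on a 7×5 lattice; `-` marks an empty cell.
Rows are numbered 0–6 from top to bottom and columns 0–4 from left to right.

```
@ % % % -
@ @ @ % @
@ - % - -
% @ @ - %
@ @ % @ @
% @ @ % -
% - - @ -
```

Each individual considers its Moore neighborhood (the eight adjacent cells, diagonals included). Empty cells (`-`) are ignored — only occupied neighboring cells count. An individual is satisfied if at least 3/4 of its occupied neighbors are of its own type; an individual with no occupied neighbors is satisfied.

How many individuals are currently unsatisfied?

24

Row 0: (0,0)@ 2/3 ✗ · (0,1)% 1/5 ✗ · (0,2)% 3/5 ✗ · (0,3)% 2/4 ✗
Row 1: (1,0)@ 3/4 ✓ · (1,1)@ 4/7 ✗ · (1,2)@ 1/6 ✗ · (1,3)% 3/5 ✗ · (1,4)@ 0/2 ✗
Row 2: (2,0)@ 3/4 ✓ · (2,2)% 1/5 ✗
Row 3: (3,0)% 0/4 ✗ · (3,1)@ 4/7 ✗ · (3,2)@ 3/5 ✗ · (3,4)% 0/2 ✗
Row 4: (4,0)@ 3/5 ✗ · (4,1)@ 5/8 ✗ · (4,2)% 1/7 ✗ · (4,3)@ 3/6 ✗ · (4,4)@ 1/3 ✗
Row 5: (5,0)% 1/4 ✗ · (5,1)@ 3/6 ✗ · (5,2)@ 4/6 ✗ · (5,3)% 1/5 ✗
Row 6: (6,0)% 1/2 ✗ · (6,3)@ 1/2 ✗
Unsatisfied: (0,0), (0,1), (0,2), (0,3), (1,1), (1,2), (1,3), (1,4), (2,2), (3,0), (3,1), (3,2), (3,4), (4,0), (4,1), (4,2), (4,3), (4,4), (5,0), (5,1), (5,2), (5,3), (6,0), (6,3) — 24 in total.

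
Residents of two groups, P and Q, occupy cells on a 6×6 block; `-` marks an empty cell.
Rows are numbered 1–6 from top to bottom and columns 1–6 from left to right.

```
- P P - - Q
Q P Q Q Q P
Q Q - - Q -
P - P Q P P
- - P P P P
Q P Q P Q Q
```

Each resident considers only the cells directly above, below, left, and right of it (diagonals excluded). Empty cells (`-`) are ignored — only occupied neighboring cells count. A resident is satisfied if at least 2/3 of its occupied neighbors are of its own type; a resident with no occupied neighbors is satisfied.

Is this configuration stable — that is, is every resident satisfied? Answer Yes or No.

(1,2)P 2/2 ✓
(1,3)P 1/2 ✗
(1,6)Q 0/1 ✗
(2,1)Q 1/2 ✗
(2,2)P 1/4 ✗
(2,3)Q 1/3 ✗
(2,4)Q 2/2 ✓
(2,5)Q 2/3 ✓
(2,6)P 0/2 ✗
(3,1)Q 2/3 ✓
(3,2)Q 1/2 ✗
(3,5)Q 1/2 ✗
(4,1)P 0/1 ✗
(4,3)P 1/2 ✗
(4,4)Q 0/3 ✗
(4,5)P 2/4 ✗
(4,6)P 2/2 ✓
(5,3)P 2/3 ✓
(5,4)P 3/4 ✓
(5,5)P 3/4 ✓
(5,6)P 2/3 ✓
(6,1)Q 0/1 ✗
(6,2)P 0/2 ✗
(6,3)Q 0/3 ✗
(6,4)P 1/3 ✗
(6,5)Q 1/3 ✗
(6,6)Q 1/2 ✗
For instance (1,3) has only 1/2 same-type neighbors, below 2/3.

No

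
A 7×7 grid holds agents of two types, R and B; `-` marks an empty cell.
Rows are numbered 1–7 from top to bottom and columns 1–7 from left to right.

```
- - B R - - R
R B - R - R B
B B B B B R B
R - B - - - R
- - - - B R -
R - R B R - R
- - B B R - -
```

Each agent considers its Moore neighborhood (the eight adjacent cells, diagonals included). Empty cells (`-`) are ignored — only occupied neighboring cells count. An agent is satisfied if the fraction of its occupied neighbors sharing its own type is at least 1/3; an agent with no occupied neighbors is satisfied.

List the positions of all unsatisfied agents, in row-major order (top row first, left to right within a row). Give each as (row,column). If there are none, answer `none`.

(1,3)B 1/3 ✓
(1,4)R 1/2 ✓
(1,7)R 1/2 ✓
(2,1)R 0/3 ✗
(2,2)B 4/5 ✓
(2,4)R 1/5 ✗
(2,6)R 2/5 ✓
(2,7)B 1/4 ✗
(3,1)B 2/4 ✓
(3,2)B 4/6 ✓
(3,3)B 4/5 ✓
(3,4)B 3/4 ✓
(3,5)B 1/4 ✗
(3,6)R 2/5 ✓
(3,7)B 1/4 ✗
(4,1)R 0/2 ✗
(4,3)B 3/3 ✓
(4,7)R 2/3 ✓
(5,5)B 1/3 ✓
(5,6)R 3/4 ✓
(6,1)R 0/0 ✓
(6,3)R 0/3 ✗
(6,4)B 3/6 ✓
(6,5)R 2/5 ✓
(6,7)R 1/1 ✓
(7,3)B 2/3 ✓
(7,4)B 2/5 ✓
(7,5)R 1/3 ✓

(2,1), (2,4), (2,7), (3,5), (3,7), (4,1), (6,3)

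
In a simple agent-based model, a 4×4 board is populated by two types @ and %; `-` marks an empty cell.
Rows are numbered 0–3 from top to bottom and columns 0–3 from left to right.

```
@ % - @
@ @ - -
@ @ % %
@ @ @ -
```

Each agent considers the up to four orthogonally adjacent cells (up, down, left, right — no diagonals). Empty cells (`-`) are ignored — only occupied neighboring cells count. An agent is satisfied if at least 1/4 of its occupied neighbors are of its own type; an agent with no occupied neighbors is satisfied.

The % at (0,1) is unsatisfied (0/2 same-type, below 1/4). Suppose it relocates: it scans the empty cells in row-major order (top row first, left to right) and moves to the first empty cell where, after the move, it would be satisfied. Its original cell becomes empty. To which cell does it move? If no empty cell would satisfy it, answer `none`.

Vacating (0,1). Empty cells in order:
  (0,2): 0/1 same-type → still unsatisfied.
  (1,2): 1/2 same-type → satisfied — stop here.

(1,2)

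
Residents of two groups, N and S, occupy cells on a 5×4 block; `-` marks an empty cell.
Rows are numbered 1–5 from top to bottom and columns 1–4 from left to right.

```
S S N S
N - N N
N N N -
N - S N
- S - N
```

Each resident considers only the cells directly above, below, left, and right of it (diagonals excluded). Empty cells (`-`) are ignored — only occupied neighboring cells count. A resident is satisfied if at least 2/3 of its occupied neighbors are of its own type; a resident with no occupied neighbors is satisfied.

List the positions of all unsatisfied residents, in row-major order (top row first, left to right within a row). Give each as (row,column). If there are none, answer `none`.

(1,1)S 1/2 unhappy
(1,2)S 1/2 unhappy
(1,3)N 1/3 unhappy
(1,4)S 0/2 unhappy
(2,1)N 1/2 unhappy
(2,3)N 3/3 ok
(2,4)N 1/2 unhappy
(3,1)N 3/3 ok
(3,2)N 2/2 ok
(3,3)N 2/3 ok
(4,1)N 1/1 ok
(4,3)S 0/2 unhappy
(4,4)N 1/2 unhappy
(5,2)S 0/0 ok
(5,4)N 1/1 ok

(1,1), (1,2), (1,3), (1,4), (2,1), (2,4), (4,3), (4,4)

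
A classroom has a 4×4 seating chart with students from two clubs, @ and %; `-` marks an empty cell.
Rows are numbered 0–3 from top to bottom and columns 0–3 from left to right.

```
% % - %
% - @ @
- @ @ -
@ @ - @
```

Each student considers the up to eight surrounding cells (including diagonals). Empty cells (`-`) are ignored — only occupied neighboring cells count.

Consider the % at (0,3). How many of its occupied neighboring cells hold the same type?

0

Occupied neighbors of (0,3): (1,2)=@, (1,3)=@.
Same type (%): 0 of 2.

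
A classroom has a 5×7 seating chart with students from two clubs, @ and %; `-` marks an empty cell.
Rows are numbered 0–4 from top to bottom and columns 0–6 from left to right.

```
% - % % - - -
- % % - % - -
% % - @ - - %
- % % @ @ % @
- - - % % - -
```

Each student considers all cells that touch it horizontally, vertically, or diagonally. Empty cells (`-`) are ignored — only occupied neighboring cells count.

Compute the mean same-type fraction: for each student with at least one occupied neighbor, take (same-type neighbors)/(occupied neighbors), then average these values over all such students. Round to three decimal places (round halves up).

(0,0)% 1/1
(0,2)% 3/3
(0,3)% 3/3
(1,1)% 5/5
(1,2)% 4/5
(1,4)% 1/2
(2,0)% 3/3
(2,1)% 5/5
(2,3)@ 2/5
(2,6)% 1/2
(3,1)% 3/3
(3,2)% 3/5
(3,3)@ 2/5
(3,4)@ 2/5
(3,5)% 2/4
(3,6)@ 0/2
(4,3)% 2/4
(4,4)% 2/4
Sum over 18 students: 1/1 + 3/3 + 3/3 + 5/5 + 4/5 + 1/2 + 3/3 + 5/5 + 2/5 + 1/2 + 3/3 + 3/5 + 2/5 + 2/5 + 2/4 + 0/2 + 2/4 + 2/4 = 121/10; mean = 121/10 ÷ 18 = 121/180 = 0.672222… → 0.672.

0.672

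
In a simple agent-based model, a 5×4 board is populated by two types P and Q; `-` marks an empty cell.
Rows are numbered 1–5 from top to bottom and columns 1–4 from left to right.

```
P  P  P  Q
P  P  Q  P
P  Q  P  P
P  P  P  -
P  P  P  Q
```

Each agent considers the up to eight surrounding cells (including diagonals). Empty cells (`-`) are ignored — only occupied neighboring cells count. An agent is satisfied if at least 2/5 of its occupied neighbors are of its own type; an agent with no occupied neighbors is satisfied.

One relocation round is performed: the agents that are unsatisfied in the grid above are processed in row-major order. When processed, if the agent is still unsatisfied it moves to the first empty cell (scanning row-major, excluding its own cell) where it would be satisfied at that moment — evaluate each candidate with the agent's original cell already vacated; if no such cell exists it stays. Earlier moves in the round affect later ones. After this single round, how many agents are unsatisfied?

Initially unsatisfied (in order): (1,4), (2,3), (3,2), (5,4).
  (1,4): no empty cell satisfies it; stays.
  (2,3): no empty cell satisfies it; stays.
  (3,2): no empty cell satisfies it; stays.
  (5,4): no empty cell satisfies it; stays.
Resulting grid:
P P P Q
P P Q P
P Q P P
P P P -
P P P Q
Unsatisfied now: (1,4), (2,3), (3,2), (5,4).

4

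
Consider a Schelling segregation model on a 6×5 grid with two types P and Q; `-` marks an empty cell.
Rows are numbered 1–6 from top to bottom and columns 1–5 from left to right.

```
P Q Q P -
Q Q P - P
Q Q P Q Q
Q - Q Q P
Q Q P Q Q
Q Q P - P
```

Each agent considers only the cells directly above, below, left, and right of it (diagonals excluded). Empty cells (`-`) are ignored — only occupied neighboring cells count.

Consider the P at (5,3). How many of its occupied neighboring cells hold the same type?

Occupied neighbors of (5,3): (4,3)=Q, (6,3)=P, (5,2)=Q, (5,4)=Q.
Same type (P): 1 of 4.

1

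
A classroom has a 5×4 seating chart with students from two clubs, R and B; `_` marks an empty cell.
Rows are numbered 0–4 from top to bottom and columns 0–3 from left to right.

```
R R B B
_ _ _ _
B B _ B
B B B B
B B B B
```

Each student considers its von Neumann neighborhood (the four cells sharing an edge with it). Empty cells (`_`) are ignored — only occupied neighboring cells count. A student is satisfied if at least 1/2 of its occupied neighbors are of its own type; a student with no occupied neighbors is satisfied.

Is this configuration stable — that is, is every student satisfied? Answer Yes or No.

(0,0)R 1/1 satisfied
(0,1)R 1/2 satisfied
(0,2)B 1/2 satisfied
(0,3)B 1/1 satisfied
(2,0)B 2/2 satisfied
(2,1)B 2/2 satisfied
(2,3)B 1/1 satisfied
(3,0)B 3/3 satisfied
(3,1)B 4/4 satisfied
(3,2)B 3/3 satisfied
(3,3)B 3/3 satisfied
(4,0)B 2/2 satisfied
(4,1)B 3/3 satisfied
(4,2)B 3/3 satisfied
(4,3)B 2/2 satisfied
All meet the threshold, so the configuration is stable.

Yes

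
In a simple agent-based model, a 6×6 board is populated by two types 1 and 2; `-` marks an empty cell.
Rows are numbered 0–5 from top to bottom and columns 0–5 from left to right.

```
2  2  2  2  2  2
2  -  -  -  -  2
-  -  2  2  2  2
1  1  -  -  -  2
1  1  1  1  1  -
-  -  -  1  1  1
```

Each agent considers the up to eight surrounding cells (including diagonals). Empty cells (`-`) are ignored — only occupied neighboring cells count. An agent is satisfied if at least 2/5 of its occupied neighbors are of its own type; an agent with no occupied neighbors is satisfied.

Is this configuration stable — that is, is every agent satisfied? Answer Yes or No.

(0,0)2 2/2 ✓
(0,1)2 3/3 ✓
(0,2)2 2/2 ✓
(0,3)2 2/2 ✓
(0,4)2 3/3 ✓
(0,5)2 2/2 ✓
(1,0)2 2/2 ✓
(1,5)2 4/4 ✓
(2,2)2 1/2 ✓
(2,3)2 2/2 ✓
(2,4)2 4/4 ✓
(2,5)2 3/3 ✓
(3,0)1 3/3 ✓
(3,1)1 4/5 ✓
(3,5)2 2/3 ✓
(4,0)1 3/3 ✓
(4,1)1 4/4 ✓
(4,2)1 4/4 ✓
(4,3)1 4/4 ✓
(4,4)1 4/5 ✓
(5,3)1 4/4 ✓
(5,4)1 4/4 ✓
(5,5)1 2/2 ✓
All meet the threshold, so the configuration is stable.

Yes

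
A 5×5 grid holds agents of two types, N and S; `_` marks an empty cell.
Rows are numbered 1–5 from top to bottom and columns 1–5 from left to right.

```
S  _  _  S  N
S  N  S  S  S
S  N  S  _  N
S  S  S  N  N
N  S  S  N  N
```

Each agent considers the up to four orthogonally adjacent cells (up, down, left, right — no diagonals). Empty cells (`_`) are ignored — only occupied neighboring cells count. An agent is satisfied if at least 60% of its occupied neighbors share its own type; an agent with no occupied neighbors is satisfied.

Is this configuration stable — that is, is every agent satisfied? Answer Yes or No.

(1,1)S 1/1 ✓
(1,4)S 1/2 ✗
(1,5)N 0/2 ✗
(2,1)S 2/3 ✓
(2,2)N 1/3 ✗
(2,3)S 2/3 ✓
(2,4)S 3/3 ✓
(2,5)S 1/3 ✗
(3,1)S 2/3 ✓
(3,2)N 1/4 ✗
(3,3)S 2/3 ✓
(3,5)N 1/2 ✗
(4,1)S 2/3 ✓
(4,2)S 3/4 ✓
(4,3)S 3/4 ✓
(4,4)N 2/3 ✓
(4,5)N 3/3 ✓
(5,1)N 0/2 ✗
(5,2)S 2/3 ✓
(5,3)S 2/3 ✓
(5,4)N 2/3 ✓
(5,5)N 2/2 ✓
For instance (1,4) has only 1/2 same-type neighbors, below 3/5.

No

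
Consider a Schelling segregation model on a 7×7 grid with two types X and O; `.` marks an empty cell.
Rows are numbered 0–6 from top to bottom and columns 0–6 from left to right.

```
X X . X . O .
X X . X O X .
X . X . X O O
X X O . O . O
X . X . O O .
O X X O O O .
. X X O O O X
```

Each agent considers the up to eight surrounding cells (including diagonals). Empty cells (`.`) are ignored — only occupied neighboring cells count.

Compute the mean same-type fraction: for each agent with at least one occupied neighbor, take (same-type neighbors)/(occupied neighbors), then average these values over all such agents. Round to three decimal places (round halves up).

0.694

Row 0: (0,0)X 3/3 · (0,1)X 3/3 · (0,3)X 1/2 · (0,5)O 1/2
Row 1: (1,0)X 4/4 · (1,1)X 5/5 · (1,3)X 3/4 · (1,4)O 2/6 · (1,5)X 1/5
Row 2: (2,0)X 4/4 · (2,2)X 3/4 · (2,4)X 2/5 · (2,5)O 4/6 · (2,6)O 2/3
Row 3: (3,0)X 3/3 · (3,1)X 5/6 · (3,2)O 0/3 · (3,4)O 3/4 · (3,6)O 3/3
Row 4: (4,0)X 3/4 · (4,2)X 3/5 · (4,4)O 5/5 · (4,5)O 5/5
Row 5: (5,0)O 0/3 · (5,1)X 5/6 · (5,2)X 4/6 · (5,3)O 4/7 · (5,4)O 7/7 · (5,5)O 5/6
Row 6: (6,1)X 3/4 · (6,2)X 3/5 · (6,3)O 3/5 · (6,4)O 5/5 · (6,5)O 3/4 · (6,6)X 0/2
Sum over 35 agents: 3/3 + 3/3 + 1/2 + 1/2 + 4/4 + 5/5 + 3/4 + 2/6 + 1/5 + 4/4 + 3/4 + 2/5 + 4/6 + 2/3 + 3/3 + 5/6 + 0/3 + 3/4 + 3/3 + 3/4 + 3/5 + 5/5 + 5/5 + 0/3 + 5/6 + 4/6 + 4/7 + 7/7 + 5/6 + 3/4 + 3/5 + 3/5 + 5/5 + 3/4 + 0/2 = 2552/105; mean = 2552/105 ÷ 35 = 2552/3675 = 0.694421… → 0.694.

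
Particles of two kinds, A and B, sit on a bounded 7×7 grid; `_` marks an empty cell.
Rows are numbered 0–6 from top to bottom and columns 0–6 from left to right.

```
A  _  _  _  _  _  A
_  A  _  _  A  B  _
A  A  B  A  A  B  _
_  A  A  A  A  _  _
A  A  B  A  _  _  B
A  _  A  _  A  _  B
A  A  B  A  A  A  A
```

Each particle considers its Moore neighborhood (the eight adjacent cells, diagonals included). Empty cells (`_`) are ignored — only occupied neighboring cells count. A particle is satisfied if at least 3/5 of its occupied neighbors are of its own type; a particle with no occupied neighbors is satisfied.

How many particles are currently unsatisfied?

9

(0,0)A 1/1 ok
(0,6)A 0/1 unhappy
(1,1)A 3/4 ok
(1,4)A 2/4 unhappy
(1,5)B 1/4 unhappy
(2,0)A 3/3 ok
(2,1)A 4/5 ok
(2,2)B 0/6 unhappy
(2,3)A 5/6 ok
(2,4)A 4/6 ok
(2,5)B 1/4 unhappy
(3,1)A 5/7 ok
(3,2)A 6/8 ok
(3,3)A 5/7 ok
(3,4)A 4/5 ok
(4,0)A 3/3 ok
(4,1)A 5/6 ok
(4,2)B 0/6 unhappy
(4,3)A 5/6 ok
(4,6)B 1/1 ok
(5,0)A 4/4 ok
(5,2)A 4/6 ok
(5,4)A 4/4 ok
(5,6)B 1/3 unhappy
(6,0)A 2/2 ok
(6,1)A 3/4 ok
(6,2)B 0/3 unhappy
(6,3)A 3/4 ok
(6,4)A 3/3 ok
(6,5)A 3/4 ok
(6,6)A 1/2 unhappy
Unsatisfied: (0,6), (1,4), (1,5), (2,2), (2,5), (4,2), (5,6), (6,2), (6,6) — 9 in total.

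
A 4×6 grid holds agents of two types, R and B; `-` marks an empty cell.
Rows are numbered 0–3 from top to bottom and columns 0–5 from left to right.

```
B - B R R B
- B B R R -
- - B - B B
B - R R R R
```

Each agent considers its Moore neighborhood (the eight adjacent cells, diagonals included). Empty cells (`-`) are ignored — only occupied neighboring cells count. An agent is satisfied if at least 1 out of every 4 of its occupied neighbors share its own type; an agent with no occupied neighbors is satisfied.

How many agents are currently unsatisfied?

2

(0,0)B 1/1 ✓
(0,2)B 2/4 ✓
(0,3)R 3/5 ✓
(0,4)R 3/4 ✓
(0,5)B 0/2 ✗
(1,1)B 4/4 ✓
(1,2)B 3/5 ✓
(1,3)R 3/7 ✓
(1,4)R 3/6 ✓
(2,2)B 2/5 ✓
(2,4)B 1/6 ✗
(2,5)B 1/4 ✓
(3,0)B 0/0 ✓
(3,2)R 1/2 ✓
(3,3)R 2/4 ✓
(3,4)R 2/4 ✓
(3,5)R 1/3 ✓
Unsatisfied: (0,5), (2,4) — 2 in total.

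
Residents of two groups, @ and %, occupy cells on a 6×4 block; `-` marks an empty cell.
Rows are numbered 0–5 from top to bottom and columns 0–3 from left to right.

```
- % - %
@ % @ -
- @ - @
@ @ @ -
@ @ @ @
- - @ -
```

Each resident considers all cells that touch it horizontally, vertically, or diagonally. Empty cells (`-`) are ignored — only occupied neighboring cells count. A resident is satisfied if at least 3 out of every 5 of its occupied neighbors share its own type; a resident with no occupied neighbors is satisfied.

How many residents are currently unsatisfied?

(0,1)% 1/3 unhappy
(0,3)% 0/1 unhappy
(1,0)@ 1/3 unhappy
(1,1)% 1/4 unhappy
(1,2)@ 2/5 unhappy
(2,1)@ 5/6 ok
(2,3)@ 2/2 ok
(3,0)@ 4/4 ok
(3,1)@ 6/6 ok
(3,2)@ 6/6 ok
(4,0)@ 3/3 ok
(4,1)@ 6/6 ok
(4,2)@ 5/5 ok
(4,3)@ 3/3 ok
(5,2)@ 3/3 ok
Unsatisfied: (0,1), (0,3), (1,0), (1,1), (1,2) — 5 in total.

5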